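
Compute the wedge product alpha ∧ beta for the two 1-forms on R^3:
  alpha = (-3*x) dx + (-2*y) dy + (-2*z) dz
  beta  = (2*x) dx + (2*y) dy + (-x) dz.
alpha ∧ beta = (-2*x*y) dx ∧ dy + (x*(3*x + 4*z)) dx ∧ dz + (2*y*(x + 2*z)) dy ∧ dz

Distribute the wedge, using dx_i ∧ dx_j = -dx_j ∧ dx_i and dx_i ∧ dx_i = 0. For each pair (i, j) with i < j, the coefficient of dx_i ∧ dx_j in alpha ∧ beta is (alpha_i * beta_j - alpha_j * beta_i). Collecting: alpha ∧ beta = (-2*x*y) dx ∧ dy + (x*(3*x + 4*z)) dx ∧ dz + (2*y*(x + 2*z)) dy ∧ dz.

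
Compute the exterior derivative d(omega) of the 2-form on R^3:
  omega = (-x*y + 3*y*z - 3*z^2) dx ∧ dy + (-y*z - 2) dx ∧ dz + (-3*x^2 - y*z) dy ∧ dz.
d(omega) = (-6*x + 3*y - 5*z) dx ∧ dy ∧ dz

For a 2-form omega = sum_{i<j} g_{ij} dx_i ∧ dx_j, the exterior derivative is
  d(omega) = sum_{i<j} d(g_{ij}) ∧ dx_i ∧ dx_j = sum_{i<j, k} (∂g_{ij}/∂x_k) dx_k ∧ dx_i ∧ dx_j.
Expand each term, using dx_k ∧ dx_i ∧ dx_j = sgn(permutation) dx_{(a)} ∧ dx_{(b)} ∧ dx_{(c)} with (a < b < c) sorted:
  d(-x*y + 3*y*z - 3*z^2) includes (∂/∂z)(-x*y + 3*y*z - 3*z^2) dz = (3*y - 6*z) dz, which multiplied by dx ∧ dy gives (3*y - 6*z) dx ∧ dy ∧ dz
  d(-y*z - 2) includes (∂/∂y)(-y*z - 2) dy = (-z) dy, which multiplied by dx ∧ dz gives (z) dx ∧ dy ∧ dz
  d(-3*x^2 - y*z) includes (∂/∂x)(-3*x^2 - y*z) dx = (-6*x) dx, which multiplied by dy ∧ dz gives (-6*x) dx ∧ dy ∧ dz
Collecting like 3-forms: d(omega) = (-6*x + 3*y - 5*z) dx ∧ dy ∧ dz.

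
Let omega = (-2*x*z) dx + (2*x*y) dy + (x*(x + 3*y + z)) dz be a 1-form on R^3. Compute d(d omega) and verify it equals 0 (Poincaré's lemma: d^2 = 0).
d(d omega) = 0

Step 1: d omega = sum_{i<j} (∂f_j/∂x_i - ∂f_i/∂x_j) dx_i ∧ dx_j:
  coeff of dx ∧ dy: 2*y
  coeff of dx ∧ dz: 4*x + 3*y + z
  coeff of dy ∧ dz: 3*x
Step 2: Apply d again to each 2-form coefficient. The only possible 3-form in R^3 is dx ∧ dy ∧ dz, with coefficient
  ∂(coeff of dy∧dz)/∂x - ∂(coeff of dx∧dz)/∂y + ∂(coeff of dx∧dy)/∂z
  = ∂/∂x (3*x) - ∂/∂y (4*x + 3*y + z) + ∂/∂z (2*y).
Each of these terms simplifies to sums of mixed partials that cancel in pairs. The result is 0 (by equality of mixed partials for smooth functions — Schwarz / Clairaut).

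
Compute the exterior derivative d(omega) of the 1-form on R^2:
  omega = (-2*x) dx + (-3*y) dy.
d(omega) = 0

For a 1-form omega = sum_i f_i dx_i, the exterior derivative is
  d(omega) = sum_{i < j} (∂f_j/∂x_i - ∂f_i/∂x_j) dx_i ∧ dx_j.

Assembling: d(omega) = 0.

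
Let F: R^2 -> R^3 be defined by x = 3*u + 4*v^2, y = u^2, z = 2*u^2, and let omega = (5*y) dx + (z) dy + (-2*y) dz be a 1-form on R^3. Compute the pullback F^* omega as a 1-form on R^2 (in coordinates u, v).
F^* omega = (u^2*(15 - 4*u)) du + (40*u^2*v) dv

Using F^*(f dg) = (f ∘ F) d(g ∘ F), substitute each coordinate x_i by F_i(u, v) in f_i, and replace dx_i by d F_i = (∂F_i/∂u) du + (∂F_i/∂v) dv.
  For the x component: f_1(F) = 5*u^2; d F_1 = (3) du + (8*v) dv
  For the y component: f_2(F) = 2*u^2; d F_2 = (2*u) du + (0) dv
  For the z component: f_3(F) = -2*u^2; d F_3 = (4*u) du + (0) dv
Combining and collecting du, dv coefficients:
  coeff of du: u^2*(15 - 4*u)
  coeff of dv: 40*u^2*v
F^* omega = (u^2*(15 - 4*u)) du + (40*u^2*v) dv.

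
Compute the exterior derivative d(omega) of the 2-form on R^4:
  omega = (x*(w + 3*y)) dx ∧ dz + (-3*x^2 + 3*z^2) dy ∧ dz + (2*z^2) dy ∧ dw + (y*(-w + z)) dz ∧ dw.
d(omega) = (-9*x) dx ∧ dy ∧ dz + (x) dx ∧ dz ∧ dw + (-w - 3*z) dy ∧ dz ∧ dw

For a 2-form omega = sum_{i<j} g_{ij} dx_i ∧ dx_j, the exterior derivative is
  d(omega) = sum_{i<j} d(g_{ij}) ∧ dx_i ∧ dx_j = sum_{i<j, k} (∂g_{ij}/∂x_k) dx_k ∧ dx_i ∧ dx_j.
Expand each term, using dx_k ∧ dx_i ∧ dx_j = sgn(permutation) dx_{(a)} ∧ dx_{(b)} ∧ dx_{(c)} with (a < b < c) sorted:
  d(x*(w + 3*y)) includes (∂/∂y)(x*(w + 3*y)) dy = (3*x) dy, which multiplied by dx ∧ dz gives (-3*x) dx ∧ dy ∧ dz
  d(x*(w + 3*y)) includes (∂/∂w)(x*(w + 3*y)) dw = (x) dw, which multiplied by dx ∧ dz gives (x) dx ∧ dz ∧ dw
  d(-3*x^2 + 3*z^2) includes (∂/∂x)(-3*x^2 + 3*z^2) dx = (-6*x) dx, which multiplied by dy ∧ dz gives (-6*x) dx ∧ dy ∧ dz
  d(2*z^2) includes (∂/∂z)(2*z^2) dz = (4*z) dz, which multiplied by dy ∧ dw gives (-4*z) dy ∧ dz ∧ dw
  d(y*(-w + z)) includes (∂/∂y)(y*(-w + z)) dy = (-w + z) dy, which multiplied by dz ∧ dw gives (-w + z) dy ∧ dz ∧ dw
Collecting like 3-forms: d(omega) = (-9*x) dx ∧ dy ∧ dz + (x) dx ∧ dz ∧ dw + (-w - 3*z) dy ∧ dz ∧ dw.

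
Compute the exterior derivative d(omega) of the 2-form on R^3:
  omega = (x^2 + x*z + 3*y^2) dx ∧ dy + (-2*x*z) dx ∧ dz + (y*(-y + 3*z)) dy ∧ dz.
d(omega) = (x) dx ∧ dy ∧ dz

For a 2-form omega = sum_{i<j} g_{ij} dx_i ∧ dx_j, the exterior derivative is
  d(omega) = sum_{i<j} d(g_{ij}) ∧ dx_i ∧ dx_j = sum_{i<j, k} (∂g_{ij}/∂x_k) dx_k ∧ dx_i ∧ dx_j.
Expand each term, using dx_k ∧ dx_i ∧ dx_j = sgn(permutation) dx_{(a)} ∧ dx_{(b)} ∧ dx_{(c)} with (a < b < c) sorted:
  d(x^2 + x*z + 3*y^2) includes (∂/∂z)(x^2 + x*z + 3*y^2) dz = (x) dz, which multiplied by dx ∧ dy gives (x) dx ∧ dy ∧ dz
Collecting like 3-forms: d(omega) = (x) dx ∧ dy ∧ dz.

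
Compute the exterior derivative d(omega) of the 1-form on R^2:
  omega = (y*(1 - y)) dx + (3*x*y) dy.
d(omega) = (5*y - 1) dx ∧ dy

For a 1-form omega = sum_i f_i dx_i, the exterior derivative is
  d(omega) = sum_{i < j} (∂f_j/∂x_i - ∂f_i/∂x_j) dx_i ∧ dx_j.
  coefficient of dx ∧ dy: ∂f_2/∂x - ∂f_1/∂y = ∂(3*x*y)/∂x - ∂(y*(1 - y))/∂y = 5*y - 1
Assembling: d(omega) = (5*y - 1) dx ∧ dy.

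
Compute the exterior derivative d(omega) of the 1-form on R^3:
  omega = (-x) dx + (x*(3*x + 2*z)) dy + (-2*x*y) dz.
d(omega) = (6*x + 2*z) dx ∧ dy + (-2*y) dx ∧ dz + (-4*x) dy ∧ dz

For a 1-form omega = sum_i f_i dx_i, the exterior derivative is
  d(omega) = sum_{i < j} (∂f_j/∂x_i - ∂f_i/∂x_j) dx_i ∧ dx_j.
  coefficient of dx ∧ dy: ∂f_2/∂x - ∂f_1/∂y = ∂(x*(3*x + 2*z))/∂x - ∂(-x)/∂y = 6*x + 2*z
  coefficient of dx ∧ dz: ∂f_3/∂x - ∂f_1/∂z = ∂(-2*x*y)/∂x - ∂(-x)/∂z = -2*y
  coefficient of dy ∧ dz: ∂f_3/∂y - ∂f_2/∂z = ∂(-2*x*y)/∂y - ∂(x*(3*x + 2*z))/∂z = -4*x
Assembling: d(omega) = (6*x + 2*z) dx ∧ dy + (-2*y) dx ∧ dz + (-4*x) dy ∧ dz.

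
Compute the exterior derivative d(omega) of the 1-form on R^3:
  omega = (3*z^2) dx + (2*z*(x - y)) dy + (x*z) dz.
d(omega) = (2*z) dx ∧ dy + (-5*z) dx ∧ dz + (-2*x + 2*y) dy ∧ dz

For a 1-form omega = sum_i f_i dx_i, the exterior derivative is
  d(omega) = sum_{i < j} (∂f_j/∂x_i - ∂f_i/∂x_j) dx_i ∧ dx_j.
  coefficient of dx ∧ dy: ∂f_2/∂x - ∂f_1/∂y = ∂(2*z*(x - y))/∂x - ∂(3*z^2)/∂y = 2*z
  coefficient of dx ∧ dz: ∂f_3/∂x - ∂f_1/∂z = ∂(x*z)/∂x - ∂(3*z^2)/∂z = -5*z
  coefficient of dy ∧ dz: ∂f_3/∂y - ∂f_2/∂z = ∂(x*z)/∂y - ∂(2*z*(x - y))/∂z = -2*x + 2*y
Assembling: d(omega) = (2*z) dx ∧ dy + (-5*z) dx ∧ dz + (-2*x + 2*y) dy ∧ dz.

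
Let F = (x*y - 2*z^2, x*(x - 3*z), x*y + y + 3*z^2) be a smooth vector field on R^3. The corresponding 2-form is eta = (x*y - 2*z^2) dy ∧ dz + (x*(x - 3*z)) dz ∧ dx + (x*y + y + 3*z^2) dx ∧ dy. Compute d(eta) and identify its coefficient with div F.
d(eta) = (y + 6*z) dx ∧ dy ∧ dz; div F = y + 6*z

For a 2-form in R^3 of the form above, applying d gives a 3-form with coefficient ∂P/∂x + ∂Q/∂y + ∂R/∂z:
  ∂P/∂x = y
  ∂Q/∂y = 0
  ∂R/∂z = 6*z
Sum = y + 6*z, which is exactly div F.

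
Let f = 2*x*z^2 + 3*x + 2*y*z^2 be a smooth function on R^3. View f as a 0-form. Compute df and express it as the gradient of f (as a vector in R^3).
df = (2*z^2 + 3) dx + (2*z^2) dy + (4*z*(x + y)) dz; grad f = (2*z^2 + 3, 2*z^2, 4*z*(x + y))

For a 0-form f, d f = (∂f/∂x) dx + (∂f/∂y) dy + (∂f/∂z) dz. The components of the vector representation are exactly the entries of grad f in Cartesian coordinates:
  ∂f/∂x = 2*z^2 + 3
  ∂f/∂y = 2*z^2
  ∂f/∂z = 4*z*(x + y).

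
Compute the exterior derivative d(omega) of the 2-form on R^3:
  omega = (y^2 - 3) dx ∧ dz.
d(omega) = (-2*y) dx ∧ dy ∧ dz

For a 2-form omega = sum_{i<j} g_{ij} dx_i ∧ dx_j, the exterior derivative is
  d(omega) = sum_{i<j} d(g_{ij}) ∧ dx_i ∧ dx_j = sum_{i<j, k} (∂g_{ij}/∂x_k) dx_k ∧ dx_i ∧ dx_j.
Expand each term, using dx_k ∧ dx_i ∧ dx_j = sgn(permutation) dx_{(a)} ∧ dx_{(b)} ∧ dx_{(c)} with (a < b < c) sorted:
  d(y^2 - 3) includes (∂/∂y)(y^2 - 3) dy = (2*y) dy, which multiplied by dx ∧ dz gives (-2*y) dx ∧ dy ∧ dz
Collecting like 3-forms: d(omega) = (-2*y) dx ∧ dy ∧ dz.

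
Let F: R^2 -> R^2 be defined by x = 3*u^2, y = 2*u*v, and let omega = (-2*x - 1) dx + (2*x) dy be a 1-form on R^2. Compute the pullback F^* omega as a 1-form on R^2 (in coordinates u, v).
F^* omega = (6*u*(-6*u^2 + 2*u*v - 1)) du + (12*u^3) dv

Using F^*(f dg) = (f ∘ F) d(g ∘ F), substitute each coordinate x_i by F_i(u, v) in f_i, and replace dx_i by d F_i = (∂F_i/∂u) du + (∂F_i/∂v) dv.
  For the x component: f_1(F) = -6*u^2 - 1; d F_1 = (6*u) du + (0) dv
  For the y component: f_2(F) = 6*u^2; d F_2 = (2*v) du + (2*u) dv
Combining and collecting du, dv coefficients:
  coeff of du: 6*u*(-6*u^2 + 2*u*v - 1)
  coeff of dv: 12*u^3
F^* omega = (6*u*(-6*u^2 + 2*u*v - 1)) du + (12*u^3) dv.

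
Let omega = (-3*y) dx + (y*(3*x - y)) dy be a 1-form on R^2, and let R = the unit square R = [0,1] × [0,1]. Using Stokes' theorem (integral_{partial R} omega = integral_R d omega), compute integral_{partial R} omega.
integral_(partial R) omega = 9/2

Stokes: integral_partial_R omega = integral_R d omega with d omega = (∂Q/∂x - ∂P/∂y) dx ∧ dy.
  ∂Q/∂x = 3*y
  ∂P/∂y = -3
  integrand = ∂Q/∂x - ∂P/∂y = 3*y + 3.
Integrating over R: integral_0^1 integral_0^1 (3*y + 3) dx dy = 9/2.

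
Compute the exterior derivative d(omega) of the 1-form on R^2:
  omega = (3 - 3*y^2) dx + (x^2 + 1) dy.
d(omega) = (2*x + 6*y) dx ∧ dy

For a 1-form omega = sum_i f_i dx_i, the exterior derivative is
  d(omega) = sum_{i < j} (∂f_j/∂x_i - ∂f_i/∂x_j) dx_i ∧ dx_j.
  coefficient of dx ∧ dy: ∂f_2/∂x - ∂f_1/∂y = ∂(x^2 + 1)/∂x - ∂(3 - 3*y^2)/∂y = 2*x + 6*y
Assembling: d(omega) = (2*x + 6*y) dx ∧ dy.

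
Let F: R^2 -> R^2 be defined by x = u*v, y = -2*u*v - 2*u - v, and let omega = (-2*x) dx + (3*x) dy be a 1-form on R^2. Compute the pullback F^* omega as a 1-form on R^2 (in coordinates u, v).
F^* omega = (2*u*v*(-4*v - 3)) du + (u*v*(-8*u - 3)) dv

Using F^*(f dg) = (f ∘ F) d(g ∘ F), substitute each coordinate x_i by F_i(u, v) in f_i, and replace dx_i by d F_i = (∂F_i/∂u) du + (∂F_i/∂v) dv.
  For the x component: f_1(F) = -2*u*v; d F_1 = (v) du + (u) dv
  For the y component: f_2(F) = 3*u*v; d F_2 = (-2*v - 2) du + (-2*u - 1) dv
Combining and collecting du, dv coefficients:
  coeff of du: 2*u*v*(-4*v - 3)
  coeff of dv: u*v*(-8*u - 3)
F^* omega = (2*u*v*(-4*v - 3)) du + (u*v*(-8*u - 3)) dv.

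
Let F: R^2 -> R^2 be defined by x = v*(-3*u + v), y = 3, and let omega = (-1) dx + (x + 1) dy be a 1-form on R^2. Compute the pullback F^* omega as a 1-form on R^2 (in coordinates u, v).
F^* omega = (3*v) du + (3*u - 2*v) dv

Using F^*(f dg) = (f ∘ F) d(g ∘ F), substitute each coordinate x_i by F_i(u, v) in f_i, and replace dx_i by d F_i = (∂F_i/∂u) du + (∂F_i/∂v) dv.
  For the x component: f_1(F) = -1; d F_1 = (-3*v) du + (-3*u + 2*v) dv
  For the y component: f_2(F) = -3*u*v + v^2 + 1; d F_2 = (0) du + (0) dv
Combining and collecting du, dv coefficients:
  coeff of du: 3*v
  coeff of dv: 3*u - 2*v
F^* omega = (3*v) du + (3*u - 2*v) dv.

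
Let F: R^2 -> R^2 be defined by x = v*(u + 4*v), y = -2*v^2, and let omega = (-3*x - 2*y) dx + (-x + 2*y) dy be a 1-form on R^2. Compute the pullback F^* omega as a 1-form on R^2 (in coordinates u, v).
F^* omega = (v^2*(-3*u - 8*v)) du + (v*(-3*u^2 - 28*u*v - 32*v^2)) dv

Using F^*(f dg) = (f ∘ F) d(g ∘ F), substitute each coordinate x_i by F_i(u, v) in f_i, and replace dx_i by d F_i = (∂F_i/∂u) du + (∂F_i/∂v) dv.
  For the x component: f_1(F) = v*(-3*u - 8*v); d F_1 = (v) du + (u + 8*v) dv
  For the y component: f_2(F) = v*(-u - 8*v); d F_2 = (0) du + (-4*v) dv
Combining and collecting du, dv coefficients:
  coeff of du: v^2*(-3*u - 8*v)
  coeff of dv: v*(-3*u^2 - 28*u*v - 32*v^2)
F^* omega = (v^2*(-3*u - 8*v)) du + (v*(-3*u^2 - 28*u*v - 32*v^2)) dv.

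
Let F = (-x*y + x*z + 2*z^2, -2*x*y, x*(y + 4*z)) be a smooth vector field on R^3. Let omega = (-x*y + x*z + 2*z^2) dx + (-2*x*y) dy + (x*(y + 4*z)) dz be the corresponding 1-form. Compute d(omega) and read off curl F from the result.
d(omega) = (x) dy ∧ dz + (x - y) dz ∧ dx + (x - 2*y) dx ∧ dy; curl F = (x, x - y, x - 2*y)

d omega = sum_{i<j} (∂f_j/∂x_i - ∂f_i/∂x_j) dx_i ∧ dx_j. Under the identification (dy ∧ dz, dz ∧ dx, dx ∧ dy) ↔ (e_x, e_y, e_z), the coefficients are exactly the components of curl F. Compute:
  ∂R/∂y - ∂Q/∂z = (x) - (0) = x
  ∂P/∂z - ∂R/∂x = (x + 4*z) - (y + 4*z) = x - y
  ∂Q/∂x - ∂P/∂y = (-2*y) - (-x) = x - 2*y.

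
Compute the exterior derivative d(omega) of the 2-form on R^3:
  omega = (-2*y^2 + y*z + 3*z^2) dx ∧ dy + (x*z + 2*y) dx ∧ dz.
d(omega) = (y + 6*z - 2) dx ∧ dy ∧ dz

For a 2-form omega = sum_{i<j} g_{ij} dx_i ∧ dx_j, the exterior derivative is
  d(omega) = sum_{i<j} d(g_{ij}) ∧ dx_i ∧ dx_j = sum_{i<j, k} (∂g_{ij}/∂x_k) dx_k ∧ dx_i ∧ dx_j.
Expand each term, using dx_k ∧ dx_i ∧ dx_j = sgn(permutation) dx_{(a)} ∧ dx_{(b)} ∧ dx_{(c)} with (a < b < c) sorted:
  d(-2*y^2 + y*z + 3*z^2) includes (∂/∂z)(-2*y^2 + y*z + 3*z^2) dz = (y + 6*z) dz, which multiplied by dx ∧ dy gives (y + 6*z) dx ∧ dy ∧ dz
  d(x*z + 2*y) includes (∂/∂y)(x*z + 2*y) dy = (2) dy, which multiplied by dx ∧ dz gives (-2) dx ∧ dy ∧ dz
Collecting like 3-forms: d(omega) = (y + 6*z - 2) dx ∧ dy ∧ dz.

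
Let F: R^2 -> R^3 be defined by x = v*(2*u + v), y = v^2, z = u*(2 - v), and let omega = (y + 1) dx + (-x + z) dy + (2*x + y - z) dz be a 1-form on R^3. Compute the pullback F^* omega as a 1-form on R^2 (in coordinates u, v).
F^* omega = (-5*u*v^2 + 12*u*v - 4*u - v^3 + 6*v^2 + 2*v) du + (-5*u^2*v + 2*u^2 - 7*u*v^2 + 4*u*v + 2*u + 2*v) dv

Using F^*(f dg) = (f ∘ F) d(g ∘ F), substitute each coordinate x_i by F_i(u, v) in f_i, and replace dx_i by d F_i = (∂F_i/∂u) du + (∂F_i/∂v) dv.
  For the x component: f_1(F) = v^2 + 1; d F_1 = (2*v) du + (2*u + 2*v) dv
  For the y component: f_2(F) = -3*u*v + 2*u - v^2; d F_2 = (0) du + (2*v) dv
  For the z component: f_3(F) = 5*u*v - 2*u + 3*v^2; d F_3 = (2 - v) du + (-u) dv
Combining and collecting du, dv coefficients:
  coeff of du: -5*u*v^2 + 12*u*v - 4*u - v^3 + 6*v^2 + 2*v
  coeff of dv: -5*u^2*v + 2*u^2 - 7*u*v^2 + 4*u*v + 2*u + 2*v
F^* omega = (-5*u*v^2 + 12*u*v - 4*u - v^3 + 6*v^2 + 2*v) du + (-5*u^2*v + 2*u^2 - 7*u*v^2 + 4*u*v + 2*u + 2*v) dv.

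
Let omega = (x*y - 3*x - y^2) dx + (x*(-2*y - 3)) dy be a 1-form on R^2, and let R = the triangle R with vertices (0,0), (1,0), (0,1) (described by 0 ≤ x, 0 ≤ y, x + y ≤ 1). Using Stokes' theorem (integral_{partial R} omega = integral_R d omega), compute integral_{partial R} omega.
integral_(partial R) omega = -5/3

Stokes: integral_partial_R omega = integral_R d omega with d omega = (∂Q/∂x - ∂P/∂y) dx ∧ dy.
  ∂Q/∂x = -2*y - 3
  ∂P/∂y = x - 2*y
  integrand = ∂Q/∂x - ∂P/∂y = -x - 3.
Integrating over R: integral_0^1 integral_0^{1-x} (-x - 3) dy dx = -5/3.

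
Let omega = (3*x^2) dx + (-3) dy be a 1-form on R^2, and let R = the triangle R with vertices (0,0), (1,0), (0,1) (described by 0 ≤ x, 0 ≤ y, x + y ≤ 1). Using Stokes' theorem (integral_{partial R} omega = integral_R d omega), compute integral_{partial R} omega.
integral_(partial R) omega = 0

Stokes: integral_partial_R omega = integral_R d omega with d omega = (∂Q/∂x - ∂P/∂y) dx ∧ dy.
  ∂Q/∂x = 0
  ∂P/∂y = 0
  integrand = ∂Q/∂x - ∂P/∂y = 0.
Integrating over R: integral_0^1 integral_0^{1-x} (0) dy dx = 0.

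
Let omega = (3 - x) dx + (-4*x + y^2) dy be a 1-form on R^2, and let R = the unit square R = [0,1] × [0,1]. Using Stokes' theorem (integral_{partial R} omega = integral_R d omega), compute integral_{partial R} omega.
integral_(partial R) omega = -4

Stokes: integral_partial_R omega = integral_R d omega with d omega = (∂Q/∂x - ∂P/∂y) dx ∧ dy.
  ∂Q/∂x = -4
  ∂P/∂y = 0
  integrand = ∂Q/∂x - ∂P/∂y = -4.
Integrating over R: integral_0^1 integral_0^1 (-4) dx dy = -4.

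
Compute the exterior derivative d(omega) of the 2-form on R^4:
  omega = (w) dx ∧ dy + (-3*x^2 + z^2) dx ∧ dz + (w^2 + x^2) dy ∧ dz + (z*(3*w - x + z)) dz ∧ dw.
d(omega) = (1) dx ∧ dy ∧ dw + (2*x) dx ∧ dy ∧ dz + (2*w) dy ∧ dz ∧ dw + (-z) dx ∧ dz ∧ dw

For a 2-form omega = sum_{i<j} g_{ij} dx_i ∧ dx_j, the exterior derivative is
  d(omega) = sum_{i<j} d(g_{ij}) ∧ dx_i ∧ dx_j = sum_{i<j, k} (∂g_{ij}/∂x_k) dx_k ∧ dx_i ∧ dx_j.
Expand each term, using dx_k ∧ dx_i ∧ dx_j = sgn(permutation) dx_{(a)} ∧ dx_{(b)} ∧ dx_{(c)} with (a < b < c) sorted:
  d(w) includes (∂/∂w)(w) dw = (1) dw, which multiplied by dx ∧ dy gives (1) dx ∧ dy ∧ dw
  d(w^2 + x^2) includes (∂/∂x)(w^2 + x^2) dx = (2*x) dx, which multiplied by dy ∧ dz gives (2*x) dx ∧ dy ∧ dz
  d(w^2 + x^2) includes (∂/∂w)(w^2 + x^2) dw = (2*w) dw, which multiplied by dy ∧ dz gives (2*w) dy ∧ dz ∧ dw
  d(z*(3*w - x + z)) includes (∂/∂x)(z*(3*w - x + z)) dx = (-z) dx, which multiplied by dz ∧ dw gives (-z) dx ∧ dz ∧ dw
Collecting like 3-forms: d(omega) = (1) dx ∧ dy ∧ dw + (2*x) dx ∧ dy ∧ dz + (2*w) dy ∧ dz ∧ dw + (-z) dx ∧ dz ∧ dw.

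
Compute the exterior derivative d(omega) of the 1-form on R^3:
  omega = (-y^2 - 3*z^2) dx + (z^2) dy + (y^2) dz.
d(omega) = (2*y) dx ∧ dy + (6*z) dx ∧ dz + (2*y - 2*z) dy ∧ dz

For a 1-form omega = sum_i f_i dx_i, the exterior derivative is
  d(omega) = sum_{i < j} (∂f_j/∂x_i - ∂f_i/∂x_j) dx_i ∧ dx_j.
  coefficient of dx ∧ dy: ∂f_2/∂x - ∂f_1/∂y = ∂(z^2)/∂x - ∂(-y^2 - 3*z^2)/∂y = 2*y
  coefficient of dx ∧ dz: ∂f_3/∂x - ∂f_1/∂z = ∂(y^2)/∂x - ∂(-y^2 - 3*z^2)/∂z = 6*z
  coefficient of dy ∧ dz: ∂f_3/∂y - ∂f_2/∂z = ∂(y^2)/∂y - ∂(z^2)/∂z = 2*y - 2*z
Assembling: d(omega) = (2*y) dx ∧ dy + (6*z) dx ∧ dz + (2*y - 2*z) dy ∧ dz.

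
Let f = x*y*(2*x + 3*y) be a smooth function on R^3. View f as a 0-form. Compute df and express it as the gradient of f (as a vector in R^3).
df = (y*(4*x + 3*y)) dx + (2*x*(x + 3*y)) dy + (0) dz; grad f = (y*(4*x + 3*y), 2*x*(x + 3*y), 0)

For a 0-form f, d f = (∂f/∂x) dx + (∂f/∂y) dy + (∂f/∂z) dz. The components of the vector representation are exactly the entries of grad f in Cartesian coordinates:
  ∂f/∂x = y*(4*x + 3*y)
  ∂f/∂y = 2*x*(x + 3*y)
  ∂f/∂z = 0.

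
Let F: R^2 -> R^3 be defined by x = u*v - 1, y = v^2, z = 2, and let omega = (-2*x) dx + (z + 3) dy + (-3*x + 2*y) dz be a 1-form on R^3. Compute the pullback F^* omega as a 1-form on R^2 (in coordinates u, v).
F^* omega = (2*v*(-u*v + 1)) du + (-2*u^2*v + 2*u + 10*v) dv

Using F^*(f dg) = (f ∘ F) d(g ∘ F), substitute each coordinate x_i by F_i(u, v) in f_i, and replace dx_i by d F_i = (∂F_i/∂u) du + (∂F_i/∂v) dv.
  For the x component: f_1(F) = -2*u*v + 2; d F_1 = (v) du + (u) dv
  For the y component: f_2(F) = 5; d F_2 = (0) du + (2*v) dv
  For the z component: f_3(F) = -3*u*v + 2*v^2 + 3; d F_3 = (0) du + (0) dv
Combining and collecting du, dv coefficients:
  coeff of du: 2*v*(-u*v + 1)
  coeff of dv: -2*u^2*v + 2*u + 10*v
F^* omega = (2*v*(-u*v + 1)) du + (-2*u^2*v + 2*u + 10*v) dv.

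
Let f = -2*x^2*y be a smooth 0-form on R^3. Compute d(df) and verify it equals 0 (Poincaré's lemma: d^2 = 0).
d(df) = 0

Step 1: df = sum_i (∂f/∂x_i) dx_i = (-4*x*y) dx + (-2*x^2) dy + (0) dz.
Step 2: Apply d again. Using the 1-form formula, the coefficient of dx ∧ dy in d(df) is ∂^2 f/∂x ∂y - ∂^2 f/∂y ∂x = (-4*x) - (-4*x) = 0 (equality of mixed partials for smooth f).
Similarly for dx ∧ dz and dy ∧ dz — all coefficients vanish. So d(df) = 0.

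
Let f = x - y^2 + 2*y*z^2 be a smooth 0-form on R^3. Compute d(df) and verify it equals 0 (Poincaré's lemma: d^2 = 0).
d(df) = 0

Step 1: df = sum_i (∂f/∂x_i) dx_i = (1) dx + (-2*y + 2*z^2) dy + (4*y*z) dz.
Step 2: Apply d again. Using the 1-form formula, the coefficient of dx ∧ dy in d(df) is ∂^2 f/∂x ∂y - ∂^2 f/∂y ∂x = (0) - (0) = 0 (equality of mixed partials for smooth f).
Similarly for dx ∧ dz and dy ∧ dz — all coefficients vanish. So d(df) = 0.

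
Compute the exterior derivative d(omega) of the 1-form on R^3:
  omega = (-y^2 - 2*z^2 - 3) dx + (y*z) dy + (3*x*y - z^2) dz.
d(omega) = (2*y) dx ∧ dy + (3*y + 4*z) dx ∧ dz + (3*x - y) dy ∧ dz

For a 1-form omega = sum_i f_i dx_i, the exterior derivative is
  d(omega) = sum_{i < j} (∂f_j/∂x_i - ∂f_i/∂x_j) dx_i ∧ dx_j.
  coefficient of dx ∧ dy: ∂f_2/∂x - ∂f_1/∂y = ∂(y*z)/∂x - ∂(-y^2 - 2*z^2 - 3)/∂y = 2*y
  coefficient of dx ∧ dz: ∂f_3/∂x - ∂f_1/∂z = ∂(3*x*y - z^2)/∂x - ∂(-y^2 - 2*z^2 - 3)/∂z = 3*y + 4*z
  coefficient of dy ∧ dz: ∂f_3/∂y - ∂f_2/∂z = ∂(3*x*y - z^2)/∂y - ∂(y*z)/∂z = 3*x - y
Assembling: d(omega) = (2*y) dx ∧ dy + (3*y + 4*z) dx ∧ dz + (3*x - y) dy ∧ dz.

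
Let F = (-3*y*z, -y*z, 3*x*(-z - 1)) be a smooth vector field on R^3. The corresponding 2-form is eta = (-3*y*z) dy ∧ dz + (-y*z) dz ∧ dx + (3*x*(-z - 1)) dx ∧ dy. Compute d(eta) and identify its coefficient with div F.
d(eta) = (-3*x - z) dx ∧ dy ∧ dz; div F = -3*x - z

For a 2-form in R^3 of the form above, applying d gives a 3-form with coefficient ∂P/∂x + ∂Q/∂y + ∂R/∂z:
  ∂P/∂x = 0
  ∂Q/∂y = -z
  ∂R/∂z = -3*x
Sum = -3*x - z, which is exactly div F.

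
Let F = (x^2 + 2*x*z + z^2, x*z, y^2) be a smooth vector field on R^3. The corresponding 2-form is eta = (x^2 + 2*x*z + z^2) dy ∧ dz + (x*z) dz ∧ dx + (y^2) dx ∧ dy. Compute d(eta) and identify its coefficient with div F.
d(eta) = (2*x + 2*z) dx ∧ dy ∧ dz; div F = 2*x + 2*z

For a 2-form in R^3 of the form above, applying d gives a 3-form with coefficient ∂P/∂x + ∂Q/∂y + ∂R/∂z:
  ∂P/∂x = 2*x + 2*z
  ∂Q/∂y = 0
  ∂R/∂z = 0
Sum = 2*x + 2*z, which is exactly div F.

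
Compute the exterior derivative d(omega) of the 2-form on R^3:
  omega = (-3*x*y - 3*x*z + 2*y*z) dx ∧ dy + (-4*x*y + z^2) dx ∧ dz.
d(omega) = (x + 2*y) dx ∧ dy ∧ dz

For a 2-form omega = sum_{i<j} g_{ij} dx_i ∧ dx_j, the exterior derivative is
  d(omega) = sum_{i<j} d(g_{ij}) ∧ dx_i ∧ dx_j = sum_{i<j, k} (∂g_{ij}/∂x_k) dx_k ∧ dx_i ∧ dx_j.
Expand each term, using dx_k ∧ dx_i ∧ dx_j = sgn(permutation) dx_{(a)} ∧ dx_{(b)} ∧ dx_{(c)} with (a < b < c) sorted:
  d(-3*x*y - 3*x*z + 2*y*z) includes (∂/∂z)(-3*x*y - 3*x*z + 2*y*z) dz = (-3*x + 2*y) dz, which multiplied by dx ∧ dy gives (-3*x + 2*y) dx ∧ dy ∧ dz
  d(-4*x*y + z^2) includes (∂/∂y)(-4*x*y + z^2) dy = (-4*x) dy, which multiplied by dx ∧ dz gives (4*x) dx ∧ dy ∧ dz
Collecting like 3-forms: d(omega) = (x + 2*y) dx ∧ dy ∧ dz.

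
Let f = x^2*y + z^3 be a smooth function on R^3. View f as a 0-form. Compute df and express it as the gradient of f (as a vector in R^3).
df = (2*x*y) dx + (x^2) dy + (3*z^2) dz; grad f = (2*x*y, x^2, 3*z^2)

For a 0-form f, d f = (∂f/∂x) dx + (∂f/∂y) dy + (∂f/∂z) dz. The components of the vector representation are exactly the entries of grad f in Cartesian coordinates:
  ∂f/∂x = 2*x*y
  ∂f/∂y = x^2
  ∂f/∂z = 3*z^2.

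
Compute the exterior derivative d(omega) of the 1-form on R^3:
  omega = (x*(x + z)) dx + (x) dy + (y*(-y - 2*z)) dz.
d(omega) = (1) dx ∧ dy + (-x) dx ∧ dz + (-2*y - 2*z) dy ∧ dz

For a 1-form omega = sum_i f_i dx_i, the exterior derivative is
  d(omega) = sum_{i < j} (∂f_j/∂x_i - ∂f_i/∂x_j) dx_i ∧ dx_j.
  coefficient of dx ∧ dy: ∂f_2/∂x - ∂f_1/∂y = ∂(x)/∂x - ∂(x*(x + z))/∂y = 1
  coefficient of dx ∧ dz: ∂f_3/∂x - ∂f_1/∂z = ∂(y*(-y - 2*z))/∂x - ∂(x*(x + z))/∂z = -x
  coefficient of dy ∧ dz: ∂f_3/∂y - ∂f_2/∂z = ∂(y*(-y - 2*z))/∂y - ∂(x)/∂z = -2*y - 2*z
Assembling: d(omega) = (1) dx ∧ dy + (-x) dx ∧ dz + (-2*y - 2*z) dy ∧ dz.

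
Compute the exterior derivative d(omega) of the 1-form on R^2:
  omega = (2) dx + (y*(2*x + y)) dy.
d(omega) = (2*y) dx ∧ dy

For a 1-form omega = sum_i f_i dx_i, the exterior derivative is
  d(omega) = sum_{i < j} (∂f_j/∂x_i - ∂f_i/∂x_j) dx_i ∧ dx_j.
  coefficient of dx ∧ dy: ∂f_2/∂x - ∂f_1/∂y = ∂(y*(2*x + y))/∂x - ∂(2)/∂y = 2*y
Assembling: d(omega) = (2*y) dx ∧ dy.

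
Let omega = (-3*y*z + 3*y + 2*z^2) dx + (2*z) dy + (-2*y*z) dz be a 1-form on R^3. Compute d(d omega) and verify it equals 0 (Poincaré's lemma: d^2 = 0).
d(d omega) = 0

Step 1: d omega = sum_{i<j} (∂f_j/∂x_i - ∂f_i/∂x_j) dx_i ∧ dx_j:
  coeff of dx ∧ dy: 3*z - 3
  coeff of dx ∧ dz: 3*y - 4*z
  coeff of dy ∧ dz: -2*z - 2
Step 2: Apply d again to each 2-form coefficient. The only possible 3-form in R^3 is dx ∧ dy ∧ dz, with coefficient
  ∂(coeff of dy∧dz)/∂x - ∂(coeff of dx∧dz)/∂y + ∂(coeff of dx∧dy)/∂z
  = ∂/∂x (-2*z - 2) - ∂/∂y (3*y - 4*z) + ∂/∂z (3*z - 3).
Each of these terms simplifies to sums of mixed partials that cancel in pairs. The result is 0 (by equality of mixed partials for smooth functions — Schwarz / Clairaut).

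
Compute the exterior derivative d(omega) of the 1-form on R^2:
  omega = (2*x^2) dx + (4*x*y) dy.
d(omega) = (4*y) dx ∧ dy

For a 1-form omega = sum_i f_i dx_i, the exterior derivative is
  d(omega) = sum_{i < j} (∂f_j/∂x_i - ∂f_i/∂x_j) dx_i ∧ dx_j.
  coefficient of dx ∧ dy: ∂f_2/∂x - ∂f_1/∂y = ∂(4*x*y)/∂x - ∂(2*x^2)/∂y = 4*y
Assembling: d(omega) = (4*y) dx ∧ dy.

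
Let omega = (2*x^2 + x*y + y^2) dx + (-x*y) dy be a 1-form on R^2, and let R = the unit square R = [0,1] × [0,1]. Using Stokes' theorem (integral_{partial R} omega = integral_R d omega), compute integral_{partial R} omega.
integral_(partial R) omega = -2

Stokes: integral_partial_R omega = integral_R d omega with d omega = (∂Q/∂x - ∂P/∂y) dx ∧ dy.
  ∂Q/∂x = -y
  ∂P/∂y = x + 2*y
  integrand = ∂Q/∂x - ∂P/∂y = -x - 3*y.
Integrating over R: integral_0^1 integral_0^1 (-x - 3*y) dx dy = -2.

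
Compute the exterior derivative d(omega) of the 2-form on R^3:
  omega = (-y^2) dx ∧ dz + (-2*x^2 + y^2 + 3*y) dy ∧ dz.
d(omega) = (-4*x + 2*y) dx ∧ dy ∧ dz

For a 2-form omega = sum_{i<j} g_{ij} dx_i ∧ dx_j, the exterior derivative is
  d(omega) = sum_{i<j} d(g_{ij}) ∧ dx_i ∧ dx_j = sum_{i<j, k} (∂g_{ij}/∂x_k) dx_k ∧ dx_i ∧ dx_j.
Expand each term, using dx_k ∧ dx_i ∧ dx_j = sgn(permutation) dx_{(a)} ∧ dx_{(b)} ∧ dx_{(c)} with (a < b < c) sorted:
  d(-y^2) includes (∂/∂y)(-y^2) dy = (-2*y) dy, which multiplied by dx ∧ dz gives (2*y) dx ∧ dy ∧ dz
  d(-2*x^2 + y^2 + 3*y) includes (∂/∂x)(-2*x^2 + y^2 + 3*y) dx = (-4*x) dx, which multiplied by dy ∧ dz gives (-4*x) dx ∧ dy ∧ dz
Collecting like 3-forms: d(omega) = (-4*x + 2*y) dx ∧ dy ∧ dz.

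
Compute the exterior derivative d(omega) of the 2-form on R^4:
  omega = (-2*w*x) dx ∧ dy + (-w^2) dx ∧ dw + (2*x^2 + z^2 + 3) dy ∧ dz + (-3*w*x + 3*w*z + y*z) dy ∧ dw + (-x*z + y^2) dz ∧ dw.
d(omega) = (-3*w - 2*x) dx ∧ dy ∧ dw + (4*x) dx ∧ dy ∧ dz + (-3*w + y) dy ∧ dz ∧ dw + (-z) dx ∧ dz ∧ dw

For a 2-form omega = sum_{i<j} g_{ij} dx_i ∧ dx_j, the exterior derivative is
  d(omega) = sum_{i<j} d(g_{ij}) ∧ dx_i ∧ dx_j = sum_{i<j, k} (∂g_{ij}/∂x_k) dx_k ∧ dx_i ∧ dx_j.
Expand each term, using dx_k ∧ dx_i ∧ dx_j = sgn(permutation) dx_{(a)} ∧ dx_{(b)} ∧ dx_{(c)} with (a < b < c) sorted:
  d(-2*w*x) includes (∂/∂w)(-2*w*x) dw = (-2*x) dw, which multiplied by dx ∧ dy gives (-2*x) dx ∧ dy ∧ dw
  d(2*x^2 + z^2 + 3) includes (∂/∂x)(2*x^2 + z^2 + 3) dx = (4*x) dx, which multiplied by dy ∧ dz gives (4*x) dx ∧ dy ∧ dz
  d(-3*w*x + 3*w*z + y*z) includes (∂/∂x)(-3*w*x + 3*w*z + y*z) dx = (-3*w) dx, which multiplied by dy ∧ dw gives (-3*w) dx ∧ dy ∧ dw
  d(-3*w*x + 3*w*z + y*z) includes (∂/∂z)(-3*w*x + 3*w*z + y*z) dz = (3*w + y) dz, which multiplied by dy ∧ dw gives (-3*w - y) dy ∧ dz ∧ dw
  d(-x*z + y^2) includes (∂/∂x)(-x*z + y^2) dx = (-z) dx, which multiplied by dz ∧ dw gives (-z) dx ∧ dz ∧ dw
  d(-x*z + y^2) includes (∂/∂y)(-x*z + y^2) dy = (2*y) dy, which multiplied by dz ∧ dw gives (2*y) dy ∧ dz ∧ dw
Collecting like 3-forms: d(omega) = (-3*w - 2*x) dx ∧ dy ∧ dw + (4*x) dx ∧ dy ∧ dz + (-3*w + y) dy ∧ dz ∧ dw + (-z) dx ∧ dz ∧ dw.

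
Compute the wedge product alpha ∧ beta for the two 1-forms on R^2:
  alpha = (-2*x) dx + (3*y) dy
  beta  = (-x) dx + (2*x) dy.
alpha ∧ beta = (x*(-4*x + 3*y)) dx ∧ dy

Distribute the wedge, using dx_i ∧ dx_j = -dx_j ∧ dx_i and dx_i ∧ dx_i = 0. For each pair (i, j) with i < j, the coefficient of dx_i ∧ dx_j in alpha ∧ beta is (alpha_i * beta_j - alpha_j * beta_i). Collecting: alpha ∧ beta = (x*(-4*x + 3*y)) dx ∧ dy.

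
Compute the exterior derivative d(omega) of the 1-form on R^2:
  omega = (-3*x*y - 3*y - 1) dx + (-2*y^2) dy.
d(omega) = (3*x + 3) dx ∧ dy

For a 1-form omega = sum_i f_i dx_i, the exterior derivative is
  d(omega) = sum_{i < j} (∂f_j/∂x_i - ∂f_i/∂x_j) dx_i ∧ dx_j.
  coefficient of dx ∧ dy: ∂f_2/∂x - ∂f_1/∂y = ∂(-2*y^2)/∂x - ∂(-3*x*y - 3*y - 1)/∂y = 3*x + 3
Assembling: d(omega) = (3*x + 3) dx ∧ dy.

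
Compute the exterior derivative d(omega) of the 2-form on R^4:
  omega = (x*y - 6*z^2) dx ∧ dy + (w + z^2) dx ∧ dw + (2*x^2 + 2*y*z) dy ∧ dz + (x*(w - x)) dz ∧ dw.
d(omega) = (4*x - 12*z) dx ∧ dy ∧ dz + (w - 2*x - 2*z) dx ∧ dz ∧ dw

For a 2-form omega = sum_{i<j} g_{ij} dx_i ∧ dx_j, the exterior derivative is
  d(omega) = sum_{i<j} d(g_{ij}) ∧ dx_i ∧ dx_j = sum_{i<j, k} (∂g_{ij}/∂x_k) dx_k ∧ dx_i ∧ dx_j.
Expand each term, using dx_k ∧ dx_i ∧ dx_j = sgn(permutation) dx_{(a)} ∧ dx_{(b)} ∧ dx_{(c)} with (a < b < c) sorted:
  d(x*y - 6*z^2) includes (∂/∂z)(x*y - 6*z^2) dz = (-12*z) dz, which multiplied by dx ∧ dy gives (-12*z) dx ∧ dy ∧ dz
  d(w + z^2) includes (∂/∂z)(w + z^2) dz = (2*z) dz, which multiplied by dx ∧ dw gives (-2*z) dx ∧ dz ∧ dw
  d(2*x^2 + 2*y*z) includes (∂/∂x)(2*x^2 + 2*y*z) dx = (4*x) dx, which multiplied by dy ∧ dz gives (4*x) dx ∧ dy ∧ dz
  d(x*(w - x)) includes (∂/∂x)(x*(w - x)) dx = (w - 2*x) dx, which multiplied by dz ∧ dw gives (w - 2*x) dx ∧ dz ∧ dw
Collecting like 3-forms: d(omega) = (4*x - 12*z) dx ∧ dy ∧ dz + (w - 2*x - 2*z) dx ∧ dz ∧ dw.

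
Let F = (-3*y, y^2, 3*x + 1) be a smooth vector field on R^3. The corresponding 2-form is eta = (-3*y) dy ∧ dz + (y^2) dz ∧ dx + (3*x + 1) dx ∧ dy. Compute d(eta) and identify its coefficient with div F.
d(eta) = (2*y) dx ∧ dy ∧ dz; div F = 2*y

For a 2-form in R^3 of the form above, applying d gives a 3-form with coefficient ∂P/∂x + ∂Q/∂y + ∂R/∂z:
  ∂P/∂x = 0
  ∂Q/∂y = 2*y
  ∂R/∂z = 0
Sum = 2*y, which is exactly div F.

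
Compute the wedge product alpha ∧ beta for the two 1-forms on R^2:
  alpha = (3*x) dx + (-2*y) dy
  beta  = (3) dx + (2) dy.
alpha ∧ beta = (6*x + 6*y) dx ∧ dy

Distribute the wedge, using dx_i ∧ dx_j = -dx_j ∧ dx_i and dx_i ∧ dx_i = 0. For each pair (i, j) with i < j, the coefficient of dx_i ∧ dx_j in alpha ∧ beta is (alpha_i * beta_j - alpha_j * beta_i). Collecting: alpha ∧ beta = (6*x + 6*y) dx ∧ dy.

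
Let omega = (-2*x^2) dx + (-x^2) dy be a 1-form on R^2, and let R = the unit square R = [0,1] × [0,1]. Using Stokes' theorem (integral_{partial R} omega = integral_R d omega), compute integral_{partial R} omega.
integral_(partial R) omega = -1

Stokes: integral_partial_R omega = integral_R d omega with d omega = (∂Q/∂x - ∂P/∂y) dx ∧ dy.
  ∂Q/∂x = -2*x
  ∂P/∂y = 0
  integrand = ∂Q/∂x - ∂P/∂y = -2*x.
Integrating over R: integral_0^1 integral_0^1 (-2*x) dx dy = -1.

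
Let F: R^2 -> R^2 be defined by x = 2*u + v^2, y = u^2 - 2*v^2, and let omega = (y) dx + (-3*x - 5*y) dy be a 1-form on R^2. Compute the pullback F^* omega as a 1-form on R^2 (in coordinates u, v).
F^* omega = (-10*u^3 - 10*u^2 + 14*u*v^2 - 4*v^2) du + (2*v*(11*u^2 + 12*u - 16*v^2)) dv

Using F^*(f dg) = (f ∘ F) d(g ∘ F), substitute each coordinate x_i by F_i(u, v) in f_i, and replace dx_i by d F_i = (∂F_i/∂u) du + (∂F_i/∂v) dv.
  For the x component: f_1(F) = u^2 - 2*v^2; d F_1 = (2) du + (2*v) dv
  For the y component: f_2(F) = -5*u^2 - 6*u + 7*v^2; d F_2 = (2*u) du + (-4*v) dv
Combining and collecting du, dv coefficients:
  coeff of du: -10*u^3 - 10*u^2 + 14*u*v^2 - 4*v^2
  coeff of dv: 2*v*(11*u^2 + 12*u - 16*v^2)
F^* omega = (-10*u^3 - 10*u^2 + 14*u*v^2 - 4*v^2) du + (2*v*(11*u^2 + 12*u - 16*v^2)) dv.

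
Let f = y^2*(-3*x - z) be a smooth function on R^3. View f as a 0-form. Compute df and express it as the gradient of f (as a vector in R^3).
df = (-3*y^2) dx + (2*y*(-3*x - z)) dy + (-y^2) dz; grad f = (-3*y^2, 2*y*(-3*x - z), -y^2)

For a 0-form f, d f = (∂f/∂x) dx + (∂f/∂y) dy + (∂f/∂z) dz. The components of the vector representation are exactly the entries of grad f in Cartesian coordinates:
  ∂f/∂x = -3*y^2
  ∂f/∂y = 2*y*(-3*x - z)
  ∂f/∂z = -y^2.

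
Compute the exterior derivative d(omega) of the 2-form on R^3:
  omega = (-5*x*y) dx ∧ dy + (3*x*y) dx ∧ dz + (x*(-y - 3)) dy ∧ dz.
d(omega) = (-3*x - y - 3) dx ∧ dy ∧ dz

For a 2-form omega = sum_{i<j} g_{ij} dx_i ∧ dx_j, the exterior derivative is
  d(omega) = sum_{i<j} d(g_{ij}) ∧ dx_i ∧ dx_j = sum_{i<j, k} (∂g_{ij}/∂x_k) dx_k ∧ dx_i ∧ dx_j.
Expand each term, using dx_k ∧ dx_i ∧ dx_j = sgn(permutation) dx_{(a)} ∧ dx_{(b)} ∧ dx_{(c)} with (a < b < c) sorted:
  d(3*x*y) includes (∂/∂y)(3*x*y) dy = (3*x) dy, which multiplied by dx ∧ dz gives (-3*x) dx ∧ dy ∧ dz
  d(x*(-y - 3)) includes (∂/∂x)(x*(-y - 3)) dx = (-y - 3) dx, which multiplied by dy ∧ dz gives (-y - 3) dx ∧ dy ∧ dz
Collecting like 3-forms: d(omega) = (-3*x - y - 3) dx ∧ dy ∧ dz.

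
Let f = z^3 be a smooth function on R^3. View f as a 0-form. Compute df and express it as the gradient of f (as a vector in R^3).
df = (0) dx + (0) dy + (3*z^2) dz; grad f = (0, 0, 3*z^2)

For a 0-form f, d f = (∂f/∂x) dx + (∂f/∂y) dy + (∂f/∂z) dz. The components of the vector representation are exactly the entries of grad f in Cartesian coordinates:
  ∂f/∂x = 0
  ∂f/∂y = 0
  ∂f/∂z = 3*z^2.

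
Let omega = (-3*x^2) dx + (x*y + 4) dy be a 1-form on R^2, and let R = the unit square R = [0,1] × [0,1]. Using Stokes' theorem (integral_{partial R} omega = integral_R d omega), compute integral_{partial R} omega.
integral_(partial R) omega = 1/2

Stokes: integral_partial_R omega = integral_R d omega with d omega = (∂Q/∂x - ∂P/∂y) dx ∧ dy.
  ∂Q/∂x = y
  ∂P/∂y = 0
  integrand = ∂Q/∂x - ∂P/∂y = y.
Integrating over R: integral_0^1 integral_0^1 (y) dx dy = 1/2.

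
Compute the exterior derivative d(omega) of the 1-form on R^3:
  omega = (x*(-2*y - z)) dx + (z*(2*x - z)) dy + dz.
d(omega) = (2*x + 2*z) dx ∧ dy + (x) dx ∧ dz + (-2*x + 2*z) dy ∧ dz

For a 1-form omega = sum_i f_i dx_i, the exterior derivative is
  d(omega) = sum_{i < j} (∂f_j/∂x_i - ∂f_i/∂x_j) dx_i ∧ dx_j.
  coefficient of dx ∧ dy: ∂f_2/∂x - ∂f_1/∂y = ∂(z*(2*x - z))/∂x - ∂(x*(-2*y - z))/∂y = 2*x + 2*z
  coefficient of dx ∧ dz: ∂f_3/∂x - ∂f_1/∂z = ∂(1)/∂x - ∂(x*(-2*y - z))/∂z = x
  coefficient of dy ∧ dz: ∂f_3/∂y - ∂f_2/∂z = ∂(1)/∂y - ∂(z*(2*x - z))/∂z = -2*x + 2*z
Assembling: d(omega) = (2*x + 2*z) dx ∧ dy + (x) dx ∧ dz + (-2*x + 2*z) dy ∧ dz.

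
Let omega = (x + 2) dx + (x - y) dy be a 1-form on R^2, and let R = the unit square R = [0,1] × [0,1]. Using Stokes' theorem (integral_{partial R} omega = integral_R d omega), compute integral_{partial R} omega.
integral_(partial R) omega = 1

Stokes: integral_partial_R omega = integral_R d omega with d omega = (∂Q/∂x - ∂P/∂y) dx ∧ dy.
  ∂Q/∂x = 1
  ∂P/∂y = 0
  integrand = ∂Q/∂x - ∂P/∂y = 1.
Integrating over R: integral_0^1 integral_0^1 (1) dx dy = 1.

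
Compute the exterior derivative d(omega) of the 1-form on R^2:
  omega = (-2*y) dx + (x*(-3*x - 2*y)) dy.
d(omega) = (-6*x - 2*y + 2) dx ∧ dy

For a 1-form omega = sum_i f_i dx_i, the exterior derivative is
  d(omega) = sum_{i < j} (∂f_j/∂x_i - ∂f_i/∂x_j) dx_i ∧ dx_j.
  coefficient of dx ∧ dy: ∂f_2/∂x - ∂f_1/∂y = ∂(x*(-3*x - 2*y))/∂x - ∂(-2*y)/∂y = -6*x - 2*y + 2
Assembling: d(omega) = (-6*x - 2*y + 2) dx ∧ dy.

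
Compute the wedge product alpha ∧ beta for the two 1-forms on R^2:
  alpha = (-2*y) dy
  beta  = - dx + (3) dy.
alpha ∧ beta = (-2*y) dx ∧ dy

Distribute the wedge, using dx_i ∧ dx_j = -dx_j ∧ dx_i and dx_i ∧ dx_i = 0. For each pair (i, j) with i < j, the coefficient of dx_i ∧ dx_j in alpha ∧ beta is (alpha_i * beta_j - alpha_j * beta_i). Collecting: alpha ∧ beta = (-2*y) dx ∧ dy.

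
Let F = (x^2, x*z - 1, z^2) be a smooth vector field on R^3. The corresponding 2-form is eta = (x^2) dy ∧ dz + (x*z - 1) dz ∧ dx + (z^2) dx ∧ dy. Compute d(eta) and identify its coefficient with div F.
d(eta) = (2*x + 2*z) dx ∧ dy ∧ dz; div F = 2*x + 2*z

For a 2-form in R^3 of the form above, applying d gives a 3-form with coefficient ∂P/∂x + ∂Q/∂y + ∂R/∂z:
  ∂P/∂x = 2*x
  ∂Q/∂y = 0
  ∂R/∂z = 2*z
Sum = 2*x + 2*z, which is exactly div F.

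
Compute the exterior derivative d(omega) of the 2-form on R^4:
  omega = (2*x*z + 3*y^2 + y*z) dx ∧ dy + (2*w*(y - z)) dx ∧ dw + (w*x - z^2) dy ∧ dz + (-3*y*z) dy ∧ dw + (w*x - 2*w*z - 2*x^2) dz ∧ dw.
d(omega) = (w + 2*x + y) dx ∧ dy ∧ dz + (-2*w) dx ∧ dy ∧ dw + (3*w - 4*x) dx ∧ dz ∧ dw + (x + 3*y) dy ∧ dz ∧ dw

For a 2-form omega = sum_{i<j} g_{ij} dx_i ∧ dx_j, the exterior derivative is
  d(omega) = sum_{i<j} d(g_{ij}) ∧ dx_i ∧ dx_j = sum_{i<j, k} (∂g_{ij}/∂x_k) dx_k ∧ dx_i ∧ dx_j.
Expand each term, using dx_k ∧ dx_i ∧ dx_j = sgn(permutation) dx_{(a)} ∧ dx_{(b)} ∧ dx_{(c)} with (a < b < c) sorted:
  d(2*x*z + 3*y^2 + y*z) includes (∂/∂z)(2*x*z + 3*y^2 + y*z) dz = (2*x + y) dz, which multiplied by dx ∧ dy gives (2*x + y) dx ∧ dy ∧ dz
  d(2*w*(y - z)) includes (∂/∂y)(2*w*(y - z)) dy = (2*w) dy, which multiplied by dx ∧ dw gives (-2*w) dx ∧ dy ∧ dw
  d(2*w*(y - z)) includes (∂/∂z)(2*w*(y - z)) dz = (-2*w) dz, which multiplied by dx ∧ dw gives (2*w) dx ∧ dz ∧ dw
  d(w*x - z^2) includes (∂/∂x)(w*x - z^2) dx = (w) dx, which multiplied by dy ∧ dz gives (w) dx ∧ dy ∧ dz
  d(w*x - z^2) includes (∂/∂w)(w*x - z^2) dw = (x) dw, which multiplied by dy ∧ dz gives (x) dy ∧ dz ∧ dw
  d(-3*y*z) includes (∂/∂z)(-3*y*z) dz = (-3*y) dz, which multiplied by dy ∧ dw gives (3*y) dy ∧ dz ∧ dw
  d(w*x - 2*w*z - 2*x^2) includes (∂/∂x)(w*x - 2*w*z - 2*x^2) dx = (w - 4*x) dx, which multiplied by dz ∧ dw gives (w - 4*x) dx ∧ dz ∧ dw
Collecting like 3-forms: d(omega) = (w + 2*x + y) dx ∧ dy ∧ dz + (-2*w) dx ∧ dy ∧ dw + (3*w - 4*x) dx ∧ dz ∧ dw + (x + 3*y) dy ∧ dz ∧ dw.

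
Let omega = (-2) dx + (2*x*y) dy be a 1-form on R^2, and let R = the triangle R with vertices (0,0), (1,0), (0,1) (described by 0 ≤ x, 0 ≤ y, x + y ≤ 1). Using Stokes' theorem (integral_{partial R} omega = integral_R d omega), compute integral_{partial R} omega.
integral_(partial R) omega = 1/3

Stokes: integral_partial_R omega = integral_R d omega with d omega = (∂Q/∂x - ∂P/∂y) dx ∧ dy.
  ∂Q/∂x = 2*y
  ∂P/∂y = 0
  integrand = ∂Q/∂x - ∂P/∂y = 2*y.
Integrating over R: integral_0^1 integral_0^{1-x} (2*y) dy dx = 1/3.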